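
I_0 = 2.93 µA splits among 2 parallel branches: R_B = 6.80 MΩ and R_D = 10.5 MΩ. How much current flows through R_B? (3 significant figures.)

I ≈ 1.78 µA

For two parallel branches, I_k = I_0 · (other R)/(sum of R).
I(R_B) = 2.93 × 10.5/(6.80 + 10.5) = 2.93 × 0.6069 = 1.778 µA.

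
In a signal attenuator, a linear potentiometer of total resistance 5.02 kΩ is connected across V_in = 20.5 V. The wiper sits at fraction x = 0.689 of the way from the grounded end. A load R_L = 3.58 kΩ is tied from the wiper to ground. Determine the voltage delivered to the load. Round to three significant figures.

V_out ≈ 10.9 V

The pot divides into 1.561 kΩ above the wiper and 3.459 kΩ below.
Lower segment in parallel with the load: 3.459 ‖ 3.58 = 1.759 kΩ.
V_out = 20.5 × 1.759/(1.561 + 1.759) = 10.86 V.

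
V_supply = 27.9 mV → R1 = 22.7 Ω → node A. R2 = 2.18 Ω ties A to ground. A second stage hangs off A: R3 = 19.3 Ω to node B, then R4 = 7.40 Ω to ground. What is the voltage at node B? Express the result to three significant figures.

Node A sees R2 in parallel with the series input of stage 2, R3 + R4 = 26.70 Ω.
R2 ‖ (R3+R4) = 2.015 Ω.
First divider: V_A = V_supply · 2.015/(22.7 + 2.015) = 2.275 mV.
Stage 2 is unloaded, so V_B = V_A · R4/(R3+R4) = 2.275 × 7.40/26.70 = 0.6306 mV.

V_B ≈ 0.631 mV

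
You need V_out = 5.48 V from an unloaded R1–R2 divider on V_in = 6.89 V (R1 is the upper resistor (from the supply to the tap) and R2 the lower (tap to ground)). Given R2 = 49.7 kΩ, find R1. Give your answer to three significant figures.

R1 ≈ 12.8 kΩ

The divider ratio is R2/(R1+R2) = 5.48/6.89 = 0.7954.
So R1 = R2 · (V_in/V_out − 1) = 49.7 × (6.89/5.48 − 1) = 49.7 × 0.2573 = 12.79 kΩ.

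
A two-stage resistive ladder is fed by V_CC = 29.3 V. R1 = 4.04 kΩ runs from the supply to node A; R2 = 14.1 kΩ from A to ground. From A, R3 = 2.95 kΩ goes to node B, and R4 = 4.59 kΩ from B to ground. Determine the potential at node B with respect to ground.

Looking into the second stage from A: R3 + R4 = 7.540 kΩ appears in parallel with R2.
Effective lower resistance at A: R2 ‖ 7.540 = 4.913 kΩ.
First divider: V_A = V_CC · 4.913/(4.04 + 4.913) = 16.08 V.
Stage 2 is unloaded, so V_B = V_A · R4/(R3+R4) = 16.08 × 4.59/7.540 = 9.788 V.

V_B ≈ 9.79 V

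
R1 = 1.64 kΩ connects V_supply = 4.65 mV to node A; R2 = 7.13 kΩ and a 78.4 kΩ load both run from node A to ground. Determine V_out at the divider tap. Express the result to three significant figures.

V_out ≈ 3.72 mV

First combine the lower leg with the load: R2 ‖ R_L = 6.536 kΩ.
Now apply the divider: V_out = 4.65 × 0.7994 = 3.717 mV.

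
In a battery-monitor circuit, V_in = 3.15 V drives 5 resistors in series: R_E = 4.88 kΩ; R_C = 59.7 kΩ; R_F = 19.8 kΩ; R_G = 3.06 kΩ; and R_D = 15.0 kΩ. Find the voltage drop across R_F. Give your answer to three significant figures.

V ≈ 0.609 V

ΣR = 4.88 + 59.7 + 19.8 + 3.06 + 15.0 = 102.4 kΩ.
By the voltage-divider rule, V = 3.15 × 19.80/102.4 = 0.6088 V.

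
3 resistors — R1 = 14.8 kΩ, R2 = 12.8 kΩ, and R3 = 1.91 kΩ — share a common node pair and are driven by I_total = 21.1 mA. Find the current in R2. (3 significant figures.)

ΣG = 1/14.8 + 1/12.8 + 1/1.91 = 0.6693.
Current divider: I(R2) = I_total · G_k/ΣG = 21.1 × (0.07812/0.6693) = 21.1 × 0.1167 = 2.463 mA.

I ≈ 2.46 mA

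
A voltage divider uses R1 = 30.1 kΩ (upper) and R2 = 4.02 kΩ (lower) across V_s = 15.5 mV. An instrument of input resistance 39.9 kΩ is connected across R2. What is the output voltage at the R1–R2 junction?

V_out ≈ 1.68 mV

The load sits in parallel with R2, giving an effective lower resistance R2' = R2·R_L/(R2+R_L) = 3.652 kΩ.
Voltage divider with the loaded lower leg: V_out = 15.5 × 3.652/(30.1 + 3.652) = 15.5 × 0.1082 = 1.677 mV.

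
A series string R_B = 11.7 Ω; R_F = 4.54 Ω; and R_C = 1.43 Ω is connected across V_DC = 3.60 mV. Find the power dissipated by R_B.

P ≈ 0.486 µW

ΣR = 17.67 Ω → I = 3.60/17.67 = 0.2037 mA.
P(R_B) = I²·R_B = (0.2037)² × 11.7 = 0.4856 µW.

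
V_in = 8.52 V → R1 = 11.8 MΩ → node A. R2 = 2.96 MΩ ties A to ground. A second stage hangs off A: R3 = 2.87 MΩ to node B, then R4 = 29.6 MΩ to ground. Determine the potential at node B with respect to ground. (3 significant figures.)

Node A sees R2 in parallel with the series input of stage 2, R3 + R4 = 32.47 MΩ.
Effective lower resistance at A: R2 ‖ 32.47 = 2.713 MΩ.
V_A = 8.52 × 2.713/(11.8 + 2.713) = 1.593 V.
Stage 2 is unloaded, so V_B = V_A · R4/(R3+R4) = 1.593 × 29.6/32.47 = 1.452 V.

V_B ≈ 1.45 V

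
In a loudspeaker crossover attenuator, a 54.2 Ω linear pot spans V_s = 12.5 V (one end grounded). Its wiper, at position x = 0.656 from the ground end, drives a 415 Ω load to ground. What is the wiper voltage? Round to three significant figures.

Split the track: R_lower = x·R_p = 35.56 Ω, R_upper = (1−x)·R_p = 18.64 Ω.
(x·R_p) ‖ R_L = 32.75 Ω.
Loaded-divider output: V_out = 12.5 × 0.6372 = 7.965 V.
(Unloaded: V_out = x·V_s = 8.20 V.)

V_out ≈ 7.97 V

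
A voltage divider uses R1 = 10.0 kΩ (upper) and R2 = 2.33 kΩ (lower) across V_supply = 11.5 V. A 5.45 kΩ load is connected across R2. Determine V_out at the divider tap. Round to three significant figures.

V_out ≈ 1.61 V

First combine the lower leg with the load: R2 ‖ R_L = 1.632 kΩ.
Now apply the divider: V_out = 11.5 × 0.1403 = 1.614 V.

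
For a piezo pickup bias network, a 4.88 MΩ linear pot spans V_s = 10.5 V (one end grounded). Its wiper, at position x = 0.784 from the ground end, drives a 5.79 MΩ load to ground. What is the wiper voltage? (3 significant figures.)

V_out ≈ 7.20 V

Split the track: R_lower = x·R_p = 3.826 MΩ, R_upper = (1−x)·R_p = 1.054 MΩ.
Lower segment in parallel with the load: 3.826 ‖ 5.79 = 2.304 MΩ.
V_out = 10.5 × 2.304/(1.054 + 2.304) = 7.204 V.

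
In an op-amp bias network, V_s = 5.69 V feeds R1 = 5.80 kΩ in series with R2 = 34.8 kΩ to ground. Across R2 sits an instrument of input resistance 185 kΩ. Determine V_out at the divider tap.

The load sits in parallel with R2, giving an effective lower resistance R2' = R2·R_L/(R2+R_L) = 29.29 kΩ.
Now apply the divider: V_out = 5.69 × 0.8347 = 4.750 V.
(Unloaded it would be 4.88 V; the load pulls it down.)

V_out ≈ 4.75 V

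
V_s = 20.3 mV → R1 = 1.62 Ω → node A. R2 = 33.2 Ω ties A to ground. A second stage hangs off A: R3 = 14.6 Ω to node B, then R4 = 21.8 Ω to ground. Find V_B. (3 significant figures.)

V_B ≈ 11.1 mV

Looking into the second stage from A: R3 + R4 = 36.40 Ω appears in parallel with R2.
Effective lower resistance at A: R2 ‖ 36.40 = 17.36 Ω.
First divider: V_A = V_s · 17.36/(1.62 + 17.36) = 18.57 mV.
Stage 2 is unloaded, so V_B = V_A · R4/(R3+R4) = 18.57 × 21.8/36.40 = 11.12 mV.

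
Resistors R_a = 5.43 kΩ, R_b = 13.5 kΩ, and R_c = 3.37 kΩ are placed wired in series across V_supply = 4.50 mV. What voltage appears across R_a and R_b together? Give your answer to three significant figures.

Series total: ΣR = 5.43 + 13.5 + 3.37 = 22.30 kΩ.
R_{R_a..R_b} = 5.43 + 13.5 = 18.93 kΩ.
By the voltage-divider rule, V = 4.50 × 18.93/22.30 = 3.820 mV.

V ≈ 3.82 mV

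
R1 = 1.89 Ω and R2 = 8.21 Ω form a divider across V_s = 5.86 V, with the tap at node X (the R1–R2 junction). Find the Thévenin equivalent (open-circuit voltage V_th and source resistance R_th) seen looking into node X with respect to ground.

V_th ≈ 4.76 V, R_th ≈ 1.54 Ω

With X open, the divider is unloaded: V_th = 5.86 × 8.21/10.10 = 4.763 V.
With V_s suppressed (replaced by a short), R_th = R1 ‖ R2 = (1.890 × 8.21)/(1.890 + 8.21) = 1.536 Ω.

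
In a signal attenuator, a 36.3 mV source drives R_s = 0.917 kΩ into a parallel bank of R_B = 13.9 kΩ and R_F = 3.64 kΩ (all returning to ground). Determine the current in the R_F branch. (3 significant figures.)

Parallel bank: R_p = 1/(1/13.9 + 1/3.64) = 2.885 kΩ.
V_A = 36.3 × 2.885/3.802 = 27.54 mV.
I(R_F) = V_A / R_F = 27.54/3.64 = 7.567 µA.

I ≈ 7.57 µA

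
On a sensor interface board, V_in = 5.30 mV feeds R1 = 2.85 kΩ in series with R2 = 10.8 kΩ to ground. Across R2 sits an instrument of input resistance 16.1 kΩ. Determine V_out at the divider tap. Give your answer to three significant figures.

The load sits in parallel with R2, giving an effective lower resistance R2' = R2·R_L/(R2+R_L) = 6.464 kΩ.
Voltage divider with the loaded lower leg: V_out = 5.30 × 6.464/(2.85 + 6.464) = 5.30 × 0.6940 = 3.678 mV.

V_out ≈ 3.68 mV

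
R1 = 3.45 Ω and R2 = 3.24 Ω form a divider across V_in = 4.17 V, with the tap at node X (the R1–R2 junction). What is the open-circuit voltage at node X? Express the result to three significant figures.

With X open, the divider is unloaded: V_th = 4.17 × 3.24/6.690 = 2.020 V.

V_th ≈ 2.02 V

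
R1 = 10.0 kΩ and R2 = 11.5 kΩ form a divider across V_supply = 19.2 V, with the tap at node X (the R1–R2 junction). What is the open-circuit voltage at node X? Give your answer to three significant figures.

V_th ≈ 10.3 V

V_th is the unloaded tap voltage: V_supply · R2/(R1+R2) = 19.2 × 0.5349 = 10.27 V.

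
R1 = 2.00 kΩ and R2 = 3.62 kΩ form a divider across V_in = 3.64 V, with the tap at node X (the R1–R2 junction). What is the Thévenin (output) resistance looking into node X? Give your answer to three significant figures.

Zeroing V_in shorts the top of R1 to ground, so R_th = R1 ‖ R2 = 1.288 kΩ.

R_th ≈ 1.29 kΩ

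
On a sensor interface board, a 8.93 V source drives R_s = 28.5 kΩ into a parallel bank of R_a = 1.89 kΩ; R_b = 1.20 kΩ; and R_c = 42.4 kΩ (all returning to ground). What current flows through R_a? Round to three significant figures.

I ≈ 0.117 mA

Equivalent of the parallel group: R_p = 0.7215 kΩ.
Node voltage V_A = V_s · R_p/(R_s + R_p) = 8.93 × 0.02469 = 0.2205 V.
I(R_a) = V_A / R_a = 0.2205/1.89 = 0.1167 mA.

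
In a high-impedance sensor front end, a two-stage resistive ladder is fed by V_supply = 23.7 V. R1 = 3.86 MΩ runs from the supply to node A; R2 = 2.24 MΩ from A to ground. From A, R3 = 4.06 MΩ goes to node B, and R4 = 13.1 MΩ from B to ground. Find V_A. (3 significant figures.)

Looking into the second stage from A: R3 + R4 = 17.16 MΩ appears in parallel with R2.
Effective lower resistance at A: R2 ‖ 17.16 = 1.981 MΩ.
First divider: V_A = V_supply · 1.981/(3.86 + 1.981) = 8.039 V.

V_A ≈ 8.04 V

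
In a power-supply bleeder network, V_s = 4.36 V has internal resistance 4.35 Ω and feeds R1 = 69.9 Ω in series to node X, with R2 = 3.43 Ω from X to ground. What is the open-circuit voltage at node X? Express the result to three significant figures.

R1' = 4.35 + 69.9 = 74.25 Ω (source resistance + R1).
With X open, the divider is unloaded: V_th = 4.36 × 3.43/77.68 = 0.1925 V.

V_th ≈ 0.193 V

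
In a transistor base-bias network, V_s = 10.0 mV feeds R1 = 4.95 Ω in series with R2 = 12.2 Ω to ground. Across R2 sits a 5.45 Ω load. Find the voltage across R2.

V_out ≈ 4.32 mV

R2 ‖ R_L = (12.2 × 5.45)/(12.2 + 5.45) = 3.767 Ω.
Voltage divider with the loaded lower leg: V_out = 10.0 × 3.767/(4.95 + 3.767) = 10.0 × 0.4322 = 4.322 mV.
(Unloaded it would be 7.11 mV; the load pulls it down.)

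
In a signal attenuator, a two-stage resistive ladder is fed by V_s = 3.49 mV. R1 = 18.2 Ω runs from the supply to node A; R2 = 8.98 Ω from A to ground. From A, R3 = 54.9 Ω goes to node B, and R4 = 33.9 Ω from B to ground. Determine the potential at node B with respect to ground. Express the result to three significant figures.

Looking into the second stage from A: R3 + R4 = 88.80 Ω appears in parallel with R2.
Effective lower resistance at A: R2 ‖ 88.80 = 8.155 Ω.
So V_A = 3.49 × 0.3094 = 1.080 mV.
Then the unloaded second divider: V_B = V_A × R4/(R3+R4) = 1.080 × 0.3818 = 0.4123 mV.

V_B ≈ 0.412 mV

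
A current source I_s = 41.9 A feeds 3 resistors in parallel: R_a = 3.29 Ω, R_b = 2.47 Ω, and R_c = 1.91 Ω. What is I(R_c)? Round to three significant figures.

I ≈ 17.8 A

Conductances: ΣG = 1/3.29 + 1/2.47 + 1/1.91 = 1.232 (1/Ω).
By the current-divider rule, I = I_s · G_k/ΣG = 41.9 × 0.4248 = 17.80 A.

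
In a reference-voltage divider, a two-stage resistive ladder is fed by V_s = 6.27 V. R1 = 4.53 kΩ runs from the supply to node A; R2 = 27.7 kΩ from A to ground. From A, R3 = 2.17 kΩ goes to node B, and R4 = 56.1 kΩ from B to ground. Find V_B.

Looking into the second stage from A: R3 + R4 = 58.27 kΩ appears in parallel with R2.
Effective lower resistance at A: R2 ‖ 58.27 = 18.77 kΩ.
First divider: V_A = V_s · 18.77/(4.53 + 18.77) = 5.051 V.
V_B = V_A × 0.9628 = 4.863 V.

V_B ≈ 4.86 V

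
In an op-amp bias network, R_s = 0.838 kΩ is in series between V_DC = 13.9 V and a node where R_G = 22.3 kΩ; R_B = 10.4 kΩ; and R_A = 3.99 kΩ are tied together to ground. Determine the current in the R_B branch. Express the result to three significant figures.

Parallel bank: R_p = 1/(1/22.3 + 1/10.4 + 1/3.99) = 2.553 kΩ.
V_A = 13.9 × 2.553/3.391 = 10.47 V.
Branch current I = V_A/R_B = 10.47/10.4 = 1.006 mA.

I ≈ 1.01 mA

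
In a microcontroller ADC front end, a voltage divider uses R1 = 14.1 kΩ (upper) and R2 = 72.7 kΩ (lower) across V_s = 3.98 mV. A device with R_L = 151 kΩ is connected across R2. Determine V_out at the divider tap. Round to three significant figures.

The load sits in parallel with R2, giving an effective lower resistance R2' = R2·R_L/(R2+R_L) = 49.07 kΩ.
Now apply the divider: V_out = 3.98 × 0.7768 = 3.092 mV.

V_out ≈ 3.09 mV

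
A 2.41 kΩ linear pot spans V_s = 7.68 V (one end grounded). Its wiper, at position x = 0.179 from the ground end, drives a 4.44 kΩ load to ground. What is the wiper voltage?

Lower segment x·R_p = 0.4314 kΩ; upper segment (1−x)·R_p = 1.979 kΩ.
(x·R_p) ‖ R_L = 0.3932 kΩ.
Then V_out = V_s · 0.3932/(1.979 + 0.3932) = 1.273 V.
(Unloaded: V_out = x·V_s = 1.37 V.)

V_out ≈ 1.27 V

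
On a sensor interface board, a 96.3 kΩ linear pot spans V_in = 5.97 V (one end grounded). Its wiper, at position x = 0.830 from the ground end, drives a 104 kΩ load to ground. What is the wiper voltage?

Lower segment x·R_p = 79.93 kΩ; upper segment (1−x)·R_p = 16.37 kΩ.
R_L loads the lower segment: effective lower R = 45.19 kΩ.
Loaded-divider output: V_out = 5.97 × 0.7341 = 4.383 V.
(Unloaded: V_out = x·V_in = 4.96 V.)

V_out ≈ 4.38 V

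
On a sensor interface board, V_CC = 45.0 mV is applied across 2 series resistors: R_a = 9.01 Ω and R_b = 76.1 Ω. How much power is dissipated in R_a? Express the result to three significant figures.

P ≈ 2.52 µW

ΣR = 85.11 Ω → I = 45.0/85.11 = 0.5287 mA.
P(R_a) = I²·R_a = (0.5287)² × 9.01 = 2.519 µW.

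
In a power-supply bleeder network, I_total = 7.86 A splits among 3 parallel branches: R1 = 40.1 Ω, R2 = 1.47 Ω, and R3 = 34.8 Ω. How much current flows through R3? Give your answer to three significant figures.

I ≈ 0.308 A

Total conductance ΣG = 1/40.1 + 1/1.47 + 1/34.8 = 0.7339 (units of 1/Ω).
Current divider: I(R3) = I_total · G_k/ΣG = 7.86 × (0.02874/0.7339) = 7.86 × 0.03915 = 0.3077 A.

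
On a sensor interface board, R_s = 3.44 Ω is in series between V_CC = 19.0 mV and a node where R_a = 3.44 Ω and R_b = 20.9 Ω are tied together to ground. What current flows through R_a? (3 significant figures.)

I ≈ 2.55 mA

Parallel bank: R_p = 1/(1/3.44 + 1/20.9) = 2.954 Ω.
V_A by voltage divider: V_A = 19.0 × 2.954/(3.44 + 2.954) = 8.778 mV.
Branch current I = V_A/R_a = 8.778/3.44 = 2.552 mA.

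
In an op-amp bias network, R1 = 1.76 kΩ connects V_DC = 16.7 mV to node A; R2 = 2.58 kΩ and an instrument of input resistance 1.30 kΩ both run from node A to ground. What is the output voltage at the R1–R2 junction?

V_out ≈ 5.50 mV

R2 ‖ R_L = (2.58 × 1.30)/(2.58 + 1.30) = 0.8644 kΩ.
Voltage divider with the loaded lower leg: V_out = 16.7 × 0.8644/(1.76 + 0.8644) = 16.7 × 0.3294 = 5.501 mV.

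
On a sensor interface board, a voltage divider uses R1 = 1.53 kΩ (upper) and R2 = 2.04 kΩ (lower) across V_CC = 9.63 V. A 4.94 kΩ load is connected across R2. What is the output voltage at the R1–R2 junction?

V_out ≈ 4.68 V

First combine the lower leg with the load: R2 ‖ R_L = 1.444 kΩ.
Voltage divider with the loaded lower leg: V_out = 9.63 × 1.444/(1.53 + 1.444) = 9.63 × 0.4855 = 4.675 V.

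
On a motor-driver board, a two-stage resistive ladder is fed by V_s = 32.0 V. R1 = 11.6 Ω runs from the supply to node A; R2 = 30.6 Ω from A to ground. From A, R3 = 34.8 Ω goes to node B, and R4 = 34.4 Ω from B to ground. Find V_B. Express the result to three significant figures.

The second stage (R3 + R4 = 69.20 Ω) loads node A in parallel with R2.
Effective lower resistance at A: R2 ‖ 69.20 = 21.22 Ω.
V_A = 32.0 × 21.22/(11.6 + 21.22) = 20.69 V.
V_B = V_A × 0.4971 = 10.28 V.

V_B ≈ 10.3 V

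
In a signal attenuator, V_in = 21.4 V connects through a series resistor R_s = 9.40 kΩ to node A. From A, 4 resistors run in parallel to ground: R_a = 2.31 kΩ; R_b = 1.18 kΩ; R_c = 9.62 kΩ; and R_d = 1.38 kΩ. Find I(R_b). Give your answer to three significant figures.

I ≈ 0.871 mA

Equivalent of the parallel group: R_p = 0.4742 kΩ.
Node voltage V_A = V_in · R_p/(R_s + R_p) = 21.4 × 0.04802 = 1.028 V.
I(R_b) = V_A / R_b = 1.028/1.18 = 0.8709 mA.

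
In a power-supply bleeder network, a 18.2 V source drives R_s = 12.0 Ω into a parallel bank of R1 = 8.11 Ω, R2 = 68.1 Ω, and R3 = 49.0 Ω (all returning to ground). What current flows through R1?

Parallel bank: R_p = 1/(1/8.11 + 1/68.1 + 1/49.0) = 6.313 Ω.
V_A by voltage divider: V_A = 18.2 × 6.313/(12.0 + 6.313) = 6.274 V.
I(R1) = V_A / R1 = 6.274/8.11 = 0.7736 A.

I ≈ 0.774 A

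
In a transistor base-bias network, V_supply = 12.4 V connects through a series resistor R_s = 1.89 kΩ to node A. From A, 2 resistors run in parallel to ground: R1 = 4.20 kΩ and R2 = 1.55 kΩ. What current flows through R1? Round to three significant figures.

I ≈ 1.11 mA

Combine the parallel branches: R_p = (1/4.20 + 1/1.55)⁻¹ = 1.132 kΩ.
V_A = 12.4 × 1.132/3.022 = 4.645 V.
Branch current I = V_A/R1 = 4.645/4.20 = 1.106 mA.
(Equivalently: I_total = 4.103 mA, then current-divider fraction G_k/ΣG = 0.2696.)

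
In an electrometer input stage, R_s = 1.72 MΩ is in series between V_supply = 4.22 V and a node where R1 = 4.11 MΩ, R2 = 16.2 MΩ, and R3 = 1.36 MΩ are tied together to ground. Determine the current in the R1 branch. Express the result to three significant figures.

I ≈ 0.368 µA

Parallel bank: R_p = 1/(1/4.11 + 1/16.2 + 1/1.36) = 0.9612 MΩ.
V_A by voltage divider: V_A = 4.22 × 0.9612/(1.72 + 0.9612) = 1.513 V.
Branch current I = V_A/R1 = 1.513/4.11 = 0.3681 µA.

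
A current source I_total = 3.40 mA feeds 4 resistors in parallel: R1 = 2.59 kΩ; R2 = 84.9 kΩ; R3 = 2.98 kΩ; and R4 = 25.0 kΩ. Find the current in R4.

I ≈ 0.176 mA

Conductances: ΣG = 1/2.59 + 1/84.9 + 1/2.98 + 1/25.0 = 0.7734 (1/kΩ).
By the current-divider rule, I = I_total · G_k/ΣG = 3.40 × 0.05172 = 0.1758 mA.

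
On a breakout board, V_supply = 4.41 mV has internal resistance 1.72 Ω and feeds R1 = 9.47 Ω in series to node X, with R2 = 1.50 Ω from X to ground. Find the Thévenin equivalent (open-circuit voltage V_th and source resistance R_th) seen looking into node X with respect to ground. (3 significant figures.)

V_th ≈ 0.521 mV, R_th ≈ 1.32 Ω

R1' = 1.72 + 9.47 = 11.19 Ω (source resistance + R1).
With X open, the divider is unloaded: V_th = 4.41 × 1.50/12.69 = 0.5213 mV.
Zeroing V_supply shorts the top of R1' to ground, so R_th = R1' ‖ R2 = 1.323 Ω.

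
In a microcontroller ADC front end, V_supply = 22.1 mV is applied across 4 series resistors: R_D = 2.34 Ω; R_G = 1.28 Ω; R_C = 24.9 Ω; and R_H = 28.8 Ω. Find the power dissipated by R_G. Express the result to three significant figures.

P ≈ 0.190 µW

ΣR = 57.32 Ω → I = 22.1/57.32 = 0.3856 mA.
P = I²R = 0.1487 × 1.28 = 0.1903 µW.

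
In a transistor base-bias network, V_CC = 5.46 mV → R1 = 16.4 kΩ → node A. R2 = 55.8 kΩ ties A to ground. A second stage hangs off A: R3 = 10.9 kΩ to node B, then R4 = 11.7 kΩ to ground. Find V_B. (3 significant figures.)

V_B ≈ 1.40 mV

The second stage (R3 + R4 = 22.60 kΩ) loads node A in parallel with R2.
R2 ‖ (R3+R4) = 16.09 kΩ.
First divider: V_A = V_CC · 16.09/(16.4 + 16.09) = 2.704 mV.
Stage 2 is unloaded, so V_B = V_A · R4/(R3+R4) = 2.704 × 11.7/22.60 = 1.400 mV.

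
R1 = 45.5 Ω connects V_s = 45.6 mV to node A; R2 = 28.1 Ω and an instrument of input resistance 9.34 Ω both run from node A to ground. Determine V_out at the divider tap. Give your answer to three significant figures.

V_out ≈ 6.09 mV

First combine the lower leg with the load: R2 ‖ R_L = 7.010 Ω.
Then V_out = V_s · R2'/(R1 + R2') = 45.6 × 7.010/52.51 = 6.088 mV.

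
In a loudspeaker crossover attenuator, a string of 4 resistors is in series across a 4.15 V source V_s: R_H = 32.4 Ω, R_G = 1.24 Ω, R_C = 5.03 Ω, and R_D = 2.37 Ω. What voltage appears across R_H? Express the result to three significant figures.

V ≈ 3.28 V

Total series resistance ΣR = 32.4 + 1.24 + 5.03 + 2.37 = 41.04 Ω.
By the voltage-divider rule, V = 4.15 × 32.40/41.04 = 3.276 V.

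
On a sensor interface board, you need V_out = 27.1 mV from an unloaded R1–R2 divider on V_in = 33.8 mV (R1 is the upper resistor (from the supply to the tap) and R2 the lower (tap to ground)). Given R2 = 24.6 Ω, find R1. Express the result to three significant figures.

R1 ≈ 6.08 Ω

The divider ratio is R2/(R1+R2) = 27.1/33.8 = 0.8018.
R1 = R2·(1/k − 1) = 24.6 × 0.2472 = 6.082 Ω.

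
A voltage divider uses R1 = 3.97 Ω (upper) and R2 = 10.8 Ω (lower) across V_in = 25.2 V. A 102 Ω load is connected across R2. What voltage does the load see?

R2 ‖ R_L = (10.8 × 102)/(10.8 + 102) = 9.766 Ω.
Now apply the divider: V_out = 25.2 × 0.7110 = 17.92 V.
(Unloaded it would be 18.4 V; the load pulls it down.)

V_out ≈ 17.9 V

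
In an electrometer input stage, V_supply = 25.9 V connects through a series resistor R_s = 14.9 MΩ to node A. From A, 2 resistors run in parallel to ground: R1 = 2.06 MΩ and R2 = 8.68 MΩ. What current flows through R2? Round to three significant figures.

Equivalent of the parallel group: R_p = 1.665 MΩ.
Node voltage V_A = V_supply · R_p/(R_s + R_p) = 25.9 × 0.1005 = 2.603 V.
I(R2) = V_A / R2 = 2.603/8.68 = 0.2999 µA.

I ≈ 0.300 µA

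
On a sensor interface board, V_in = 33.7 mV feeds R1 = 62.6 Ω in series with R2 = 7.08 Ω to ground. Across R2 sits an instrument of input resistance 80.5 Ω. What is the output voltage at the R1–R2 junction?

First combine the lower leg with the load: R2 ‖ R_L = 6.508 Ω.
Then V_out = V_in · R2'/(R1 + R2') = 33.7 × 6.508/69.11 = 3.173 mV.

V_out ≈ 3.17 mV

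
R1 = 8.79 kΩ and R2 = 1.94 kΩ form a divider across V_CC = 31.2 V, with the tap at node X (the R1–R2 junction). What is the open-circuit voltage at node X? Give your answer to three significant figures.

With X open, the divider is unloaded: V_th = 31.2 × 1.94/10.73 = 5.641 V.

V_th ≈ 5.64 V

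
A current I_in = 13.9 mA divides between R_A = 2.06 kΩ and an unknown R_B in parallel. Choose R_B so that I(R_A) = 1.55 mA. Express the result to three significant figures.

R_B ≈ 0.259 kΩ

Two-branch current divider: I_A = I_in · R_B/(R_A + R_B).
With f = 0.1115, R_B = R_A · f/(1−f) = 2.06 × 0.1255 = 0.2585 kΩ.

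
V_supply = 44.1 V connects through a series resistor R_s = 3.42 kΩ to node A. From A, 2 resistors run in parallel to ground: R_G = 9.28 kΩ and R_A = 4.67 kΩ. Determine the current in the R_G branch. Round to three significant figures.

Equivalent of the parallel group: R_p = 3.107 kΩ.
V_A by voltage divider: V_A = 44.1 × 3.107/(3.42 + 3.107) = 20.99 V.
I(R_G) = V_A / R_G = 20.99/9.28 = 2.262 mA.

I ≈ 2.26 mA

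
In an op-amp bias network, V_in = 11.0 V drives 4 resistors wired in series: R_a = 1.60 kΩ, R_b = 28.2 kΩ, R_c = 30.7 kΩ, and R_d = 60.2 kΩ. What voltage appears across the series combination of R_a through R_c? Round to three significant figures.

Total series resistance ΣR = 1.60 + 28.2 + 30.7 + 60.2 = 120.7 kΩ.
R_{R_a..R_c} = 1.60 + 28.2 + 30.7 = 60.50 kΩ.
By the voltage-divider rule, V = 11.0 × 60.50/120.7 = 5.514 V.

V ≈ 5.51 V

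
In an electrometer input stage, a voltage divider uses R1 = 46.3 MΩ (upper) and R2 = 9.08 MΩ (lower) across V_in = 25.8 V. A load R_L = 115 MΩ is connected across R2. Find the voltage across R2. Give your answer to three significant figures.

V_out ≈ 3.97 V

The load sits in parallel with R2, giving an effective lower resistance R2' = R2·R_L/(R2+R_L) = 8.416 MΩ.
Voltage divider with the loaded lower leg: V_out = 25.8 × 8.416/(46.3 + 8.416) = 25.8 × 0.1538 = 3.968 V.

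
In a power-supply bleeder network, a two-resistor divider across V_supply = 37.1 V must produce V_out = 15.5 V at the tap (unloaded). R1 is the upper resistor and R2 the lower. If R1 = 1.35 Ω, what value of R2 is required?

Required fraction k = V_out/V_supply = 0.4178.
R2 = R1 · 0.4178/(1 − 0.4178) = 0.9688 Ω.

R2 ≈ 0.969 Ω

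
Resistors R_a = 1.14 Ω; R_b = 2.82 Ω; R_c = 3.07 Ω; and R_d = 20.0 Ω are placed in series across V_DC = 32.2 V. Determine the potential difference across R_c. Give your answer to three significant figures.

V ≈ 3.66 V

Series total: ΣR = 1.14 + 2.82 + 3.07 + 20.0 = 27.03 Ω.
Voltage divider: V = V_DC · (3.070 / 27.03) = 32.2 × 0.1136 = 3.657 V.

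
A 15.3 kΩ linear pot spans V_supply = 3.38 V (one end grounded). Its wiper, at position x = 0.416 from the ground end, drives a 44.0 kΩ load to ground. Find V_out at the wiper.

V_out ≈ 1.30 V

Split the track: R_lower = x·R_p = 6.365 kΩ, R_upper = (1−x)·R_p = 8.935 kΩ.
R_L loads the lower segment: effective lower R = 5.560 kΩ.
Loaded-divider output: V_out = 3.38 × 0.3836 = 1.297 V.
(Unloaded: V_out = x·V_supply = 1.41 V.)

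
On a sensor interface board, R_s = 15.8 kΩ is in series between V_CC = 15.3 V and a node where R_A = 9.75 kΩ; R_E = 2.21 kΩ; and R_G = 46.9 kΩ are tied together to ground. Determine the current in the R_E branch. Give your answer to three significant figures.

I ≈ 0.685 mA

Parallel bank: R_p = 1/(1/9.75 + 1/2.21 + 1/46.9) = 1.735 kΩ.
V_A by voltage divider: V_A = 15.3 × 1.735/(15.8 + 1.735) = 1.514 V.
I(R_E) = V_A / R_E = 1.514/2.21 = 0.6850 mA.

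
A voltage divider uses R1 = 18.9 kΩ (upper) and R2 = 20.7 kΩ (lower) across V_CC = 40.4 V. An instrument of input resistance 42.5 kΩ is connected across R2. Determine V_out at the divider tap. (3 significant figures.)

First combine the lower leg with the load: R2 ‖ R_L = 13.92 kΩ.
Now apply the divider: V_out = 40.4 × 0.4241 = 17.13 V.

V_out ≈ 17.1 V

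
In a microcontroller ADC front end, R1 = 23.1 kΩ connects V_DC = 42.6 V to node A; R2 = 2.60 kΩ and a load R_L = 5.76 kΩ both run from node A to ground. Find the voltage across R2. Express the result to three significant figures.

First combine the lower leg with the load: R2 ‖ R_L = 1.791 kΩ.
Then V_out = V_DC · R2'/(R1 + R2') = 42.6 × 1.791/24.89 = 3.066 V.

V_out ≈ 3.07 V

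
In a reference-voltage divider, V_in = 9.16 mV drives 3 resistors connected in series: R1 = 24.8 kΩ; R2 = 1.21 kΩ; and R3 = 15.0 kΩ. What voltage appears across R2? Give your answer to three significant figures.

Total series resistance ΣR = 24.8 + 1.21 + 15.0 = 41.01 kΩ.
Voltage divider: V = V_in · (1.210 / 41.01) = 9.16 × 0.02950 = 0.2703 mV.

V ≈ 0.270 mV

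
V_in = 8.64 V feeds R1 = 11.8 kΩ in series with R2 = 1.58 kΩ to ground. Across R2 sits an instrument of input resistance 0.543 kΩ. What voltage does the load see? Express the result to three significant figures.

First combine the lower leg with the load: R2 ‖ R_L = 0.4041 kΩ.
Then V_out = V_in · R2'/(R1 + R2') = 8.64 × 0.4041/12.20 = 0.2861 V.

V_out ≈ 0.286 V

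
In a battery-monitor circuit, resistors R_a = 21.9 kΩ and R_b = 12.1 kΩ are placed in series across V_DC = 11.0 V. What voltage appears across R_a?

ΣR = 21.9 + 12.1 = 34.00 kΩ.
Voltage divider: V = V_DC · (21.90 / 34.00) = 11.0 × 0.6441 = 7.085 V.

V ≈ 7.09 V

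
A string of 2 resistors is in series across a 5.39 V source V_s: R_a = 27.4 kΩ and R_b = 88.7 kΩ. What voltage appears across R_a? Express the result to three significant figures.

V ≈ 1.27 V

Total series resistance ΣR = 27.4 + 88.7 = 116.1 kΩ.
Voltage divider: V = V_s · (27.40 / 116.1) = 5.39 × 0.2360 = 1.272 V.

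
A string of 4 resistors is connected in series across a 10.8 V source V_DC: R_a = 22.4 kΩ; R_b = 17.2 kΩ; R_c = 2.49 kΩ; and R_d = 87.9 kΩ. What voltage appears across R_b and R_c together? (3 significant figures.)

Total series resistance ΣR = 22.4 + 17.2 + 2.49 + 87.9 = 130.0 kΩ.
R_{R_b..R_c} = 17.2 + 2.49 = 19.69 kΩ.
V = V_DC · R/ΣR = 10.8 × 0.1515 = 1.636 V.

V ≈ 1.64 V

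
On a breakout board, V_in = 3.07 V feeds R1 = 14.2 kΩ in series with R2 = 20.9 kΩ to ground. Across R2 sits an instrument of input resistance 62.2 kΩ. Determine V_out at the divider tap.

V_out ≈ 1.61 V

The load sits in parallel with R2, giving an effective lower resistance R2' = R2·R_L/(R2+R_L) = 15.64 kΩ.
Then V_out = V_in · R2'/(R1 + R2') = 3.07 × 15.64/29.84 = 1.609 V.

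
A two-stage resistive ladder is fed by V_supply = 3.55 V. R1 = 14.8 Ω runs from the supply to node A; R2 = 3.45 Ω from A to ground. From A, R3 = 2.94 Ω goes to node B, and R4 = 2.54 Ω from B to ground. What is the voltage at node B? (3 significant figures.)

V_B ≈ 0.206 V

Looking into the second stage from A: R3 + R4 = 5.480 Ω appears in parallel with R2.
Effective lower resistance at A: R2 ‖ 5.480 = 2.117 Ω.
So V_A = 3.55 × 0.1251 = 0.4443 V.
V_B = V_A × 0.4635 = 0.2059 V.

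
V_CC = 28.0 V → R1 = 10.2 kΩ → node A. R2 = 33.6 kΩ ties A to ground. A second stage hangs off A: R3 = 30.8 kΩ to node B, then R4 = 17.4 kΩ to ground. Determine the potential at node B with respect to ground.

Looking into the second stage from A: R3 + R4 = 48.20 kΩ appears in parallel with R2.
Effective lower resistance at A: R2 ‖ 48.20 = 19.80 kΩ.
First divider: V_A = V_CC · 19.80/(10.2 + 19.80) = 18.48 V.
Stage 2 is unloaded, so V_B = V_A · R4/(R3+R4) = 18.48 × 17.4/48.20 = 6.671 V.

V_B ≈ 6.67 V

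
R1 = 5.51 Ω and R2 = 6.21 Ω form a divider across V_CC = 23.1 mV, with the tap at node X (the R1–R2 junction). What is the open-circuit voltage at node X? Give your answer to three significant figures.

V_th is the unloaded tap voltage: V_CC · R2/(R1+R2) = 23.1 × 0.5299 = 12.24 mV.

V_th ≈ 12.2 mV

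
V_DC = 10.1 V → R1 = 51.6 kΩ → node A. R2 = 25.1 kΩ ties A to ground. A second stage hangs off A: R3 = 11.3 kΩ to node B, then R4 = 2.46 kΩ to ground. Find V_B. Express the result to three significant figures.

Looking into the second stage from A: R3 + R4 = 13.76 kΩ appears in parallel with R2.
R2 ‖ (R3+R4) = 8.888 kΩ.
So V_A = 10.1 × 0.1469 = 1.484 V.
Stage 2 is unloaded, so V_B = V_A · R4/(R3+R4) = 1.484 × 2.46/13.76 = 0.2653 V.

V_B ≈ 0.265 V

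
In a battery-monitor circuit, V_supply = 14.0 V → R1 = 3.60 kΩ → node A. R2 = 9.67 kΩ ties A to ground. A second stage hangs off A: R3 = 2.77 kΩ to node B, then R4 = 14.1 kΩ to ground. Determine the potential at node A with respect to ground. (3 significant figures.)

The second stage (R3 + R4 = 16.87 kΩ) loads node A in parallel with R2.
Effective lower resistance at A: R2 ‖ 16.87 = 6.147 kΩ.
First divider: V_A = V_supply · 6.147/(3.60 + 6.147) = 8.829 V.

V_A ≈ 8.83 V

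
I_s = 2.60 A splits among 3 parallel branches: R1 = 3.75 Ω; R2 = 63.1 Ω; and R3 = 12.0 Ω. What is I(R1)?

Total conductance ΣG = 1/3.75 + 1/63.1 + 1/12.0 = 0.3658 (units of 1/Ω).
R1 takes the fraction G_k/ΣG = 0.2667/0.3658 = 0.7289, so I = 2.60 × 0.7289 = 1.895 A.

I ≈ 1.90 A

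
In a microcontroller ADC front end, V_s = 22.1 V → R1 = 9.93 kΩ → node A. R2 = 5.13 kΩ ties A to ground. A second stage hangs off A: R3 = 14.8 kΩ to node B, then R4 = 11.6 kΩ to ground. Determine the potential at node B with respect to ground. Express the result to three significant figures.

V_B ≈ 2.93 V

Node A sees R2 in parallel with the series input of stage 2, R3 + R4 = 26.40 kΩ.
Effective lower resistance at A: R2 ‖ 26.40 = 4.295 kΩ.
V_A = 22.1 × 4.295/(9.93 + 4.295) = 6.673 V.
V_B = V_A × 0.4394 = 2.932 V.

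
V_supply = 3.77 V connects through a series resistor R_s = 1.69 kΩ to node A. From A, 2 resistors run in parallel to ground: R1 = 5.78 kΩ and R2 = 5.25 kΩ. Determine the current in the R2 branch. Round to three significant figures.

I ≈ 0.445 mA

Parallel bank: R_p = 1/(1/5.78 + 1/5.25) = 2.751 kΩ.
V_A by voltage divider: V_A = 3.77 × 2.751/(1.69 + 2.751) = 2.335 V.
Branch current I = V_A/R2 = 2.335/5.25 = 0.4448 mA.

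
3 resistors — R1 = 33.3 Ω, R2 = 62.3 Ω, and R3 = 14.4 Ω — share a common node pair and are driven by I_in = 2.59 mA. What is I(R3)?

ΣG = 1/33.3 + 1/62.3 + 1/14.4 = 0.1155.
R3 takes the fraction G_k/ΣG = 0.06944/0.1155 = 0.6011, so I = 2.59 × 0.6011 = 1.557 mA.

I ≈ 1.56 mA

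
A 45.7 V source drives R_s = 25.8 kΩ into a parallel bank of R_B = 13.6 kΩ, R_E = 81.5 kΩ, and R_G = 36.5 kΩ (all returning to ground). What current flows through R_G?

Equivalent of the parallel group: R_p = 8.834 kΩ.
Node voltage V_A = V_DC · R_p/(R_s + R_p) = 45.7 × 0.2551 = 11.66 V.
I(R_G) = V_A / R_G = 11.66/36.5 = 0.3194 mA.

I ≈ 0.319 mA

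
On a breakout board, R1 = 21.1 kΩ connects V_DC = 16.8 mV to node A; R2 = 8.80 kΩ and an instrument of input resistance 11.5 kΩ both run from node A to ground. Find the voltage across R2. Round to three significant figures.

The load sits in parallel with R2, giving an effective lower resistance R2' = R2·R_L/(R2+R_L) = 4.985 kΩ.
Then V_out = V_DC · R2'/(R1 + R2') = 16.8 × 4.985/26.09 = 3.211 mV.

V_out ≈ 3.21 mV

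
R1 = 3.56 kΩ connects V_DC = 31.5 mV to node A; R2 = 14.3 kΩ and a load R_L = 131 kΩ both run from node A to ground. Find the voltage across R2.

The load sits in parallel with R2, giving an effective lower resistance R2' = R2·R_L/(R2+R_L) = 12.89 kΩ.
Voltage divider with the loaded lower leg: V_out = 31.5 × 12.89/(3.56 + 12.89) = 31.5 × 0.7836 = 24.68 mV.
(Unloaded it would be 25.2 mV; the load pulls it down.)

V_out ≈ 24.7 mV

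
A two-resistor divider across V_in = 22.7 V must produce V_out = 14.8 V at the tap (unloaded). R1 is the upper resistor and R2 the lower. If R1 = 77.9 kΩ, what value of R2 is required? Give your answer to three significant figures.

R2 ≈ 146 kΩ

The divider ratio is R2/(R1+R2) = 14.8/22.7 = 0.6520.
So R2 = R1 · V_out/(V_in − V_out) = 77.9 × 14.8/(22.7 − 14.8) = 77.9 × 1.873 = 145.9 kΩ.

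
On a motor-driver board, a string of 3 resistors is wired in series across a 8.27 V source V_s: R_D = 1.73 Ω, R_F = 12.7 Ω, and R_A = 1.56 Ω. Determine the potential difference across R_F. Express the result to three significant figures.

V ≈ 6.57 V

ΣR = 1.73 + 12.7 + 1.56 = 15.99 Ω.
V = V_s · R/ΣR = 8.27 × 0.7942 = 6.568 V.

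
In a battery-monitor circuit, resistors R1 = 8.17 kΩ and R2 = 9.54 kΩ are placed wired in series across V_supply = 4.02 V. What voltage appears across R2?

V ≈ 2.17 V

Series total: ΣR = 8.17 + 9.54 = 17.71 kΩ.
V = V_supply · R/ΣR = 4.02 × 0.5387 = 2.165 V.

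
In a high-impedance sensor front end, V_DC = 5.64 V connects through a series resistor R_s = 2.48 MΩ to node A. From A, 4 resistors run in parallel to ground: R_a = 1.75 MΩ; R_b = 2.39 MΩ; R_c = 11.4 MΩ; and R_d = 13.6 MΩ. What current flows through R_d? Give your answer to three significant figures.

Combine the parallel branches: R_p = (1/1.75 + 1/2.39 + 1/11.4 + 1/13.6)⁻¹ = 0.8687 MΩ.
Node voltage V_A = V_DC · R_p/(R_s + R_p) = 5.64 × 0.2594 = 1.463 V.
Branch current I = V_A/R_d = 1.463/13.6 = 0.1076 µA.
(Check via current divider: I_total = 1.684 µA; share G_k/ΣG = 0.06388 → same result.)

I ≈ 0.108 µA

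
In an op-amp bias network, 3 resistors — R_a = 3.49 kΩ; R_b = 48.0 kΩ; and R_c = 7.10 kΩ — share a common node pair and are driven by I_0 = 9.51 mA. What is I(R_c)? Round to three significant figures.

I ≈ 2.99 mA

Conductances: ΣG = 1/3.49 + 1/48.0 + 1/7.10 = 0.4482 (1/kΩ).
R_c takes the fraction G_k/ΣG = 0.1408/0.4482 = 0.3142, so I = 9.51 × 0.3142 = 2.988 mA.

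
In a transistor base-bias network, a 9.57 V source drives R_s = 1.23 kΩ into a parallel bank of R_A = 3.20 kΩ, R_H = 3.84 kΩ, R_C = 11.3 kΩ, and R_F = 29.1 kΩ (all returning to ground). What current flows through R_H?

I ≈ 1.34 mA

Combine the parallel branches: R_p = (1/3.20 + 1/3.84 + 1/11.3 + 1/29.1)⁻¹ = 1.437 kΩ.
V_A by voltage divider: V_A = 9.57 × 1.437/(1.23 + 1.437) = 5.157 V.
I(R_H) = V_A / R_H = 5.157/3.84 = 1.343 mA.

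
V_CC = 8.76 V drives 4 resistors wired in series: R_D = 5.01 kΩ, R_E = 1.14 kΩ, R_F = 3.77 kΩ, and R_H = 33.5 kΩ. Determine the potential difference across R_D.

Total series resistance ΣR = 5.01 + 1.14 + 3.77 + 33.5 = 43.42 kΩ.
By the voltage-divider rule, V = 8.76 × 5.010/43.42 = 1.011 V.

V ≈ 1.01 V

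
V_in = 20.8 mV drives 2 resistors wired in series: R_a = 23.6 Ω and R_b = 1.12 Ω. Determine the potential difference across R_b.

ΣR = 23.6 + 1.12 = 24.72 Ω.
Voltage divider: V = V_in · (1.120 / 24.72) = 20.8 × 0.04531 = 0.9424 mV.

V ≈ 0.942 mV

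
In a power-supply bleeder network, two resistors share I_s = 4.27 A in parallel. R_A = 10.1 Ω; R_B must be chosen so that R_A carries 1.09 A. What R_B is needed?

R_B ≈ 3.46 Ω

In a two-way split, I_A/I_s = R_B/(R_A + R_B).
1.09/4.27 = R_B/(R_A + R_B) → R_B = R_A · (0.2553)/(1 − 0.2553) = 10.1 × 0.3428 = 3.462 Ω.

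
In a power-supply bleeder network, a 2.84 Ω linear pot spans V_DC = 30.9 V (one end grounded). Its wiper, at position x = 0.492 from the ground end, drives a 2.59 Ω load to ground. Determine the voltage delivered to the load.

V_out ≈ 11.9 V

Lower segment x·R_p = 1.397 Ω; upper segment (1−x)·R_p = 1.443 Ω.
(x·R_p) ‖ R_L = 0.9076 Ω.
V_out = 30.9 × 0.9076/(1.443 + 0.9076) = 11.93 V.
(Unloaded: V_out = x·V_DC = 15.2 V.)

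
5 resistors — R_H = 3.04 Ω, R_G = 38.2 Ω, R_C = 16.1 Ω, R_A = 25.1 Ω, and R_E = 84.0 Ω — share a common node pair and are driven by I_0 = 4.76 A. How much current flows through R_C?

I ≈ 0.630 A

ΣG = 1/3.04 + 1/38.2 + 1/16.1 + 1/25.1 + 1/84.0 = 0.4690.
By the current-divider rule, I = I_0 · G_k/ΣG = 4.76 × 0.1324 = 0.6304 A.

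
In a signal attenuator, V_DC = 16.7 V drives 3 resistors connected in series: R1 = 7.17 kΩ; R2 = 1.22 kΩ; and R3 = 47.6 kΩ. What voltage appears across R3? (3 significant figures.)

V ≈ 14.2 V

Total series resistance ΣR = 7.17 + 1.22 + 47.6 = 55.99 kΩ.
Voltage divider: V = V_DC · (47.60 / 55.99) = 16.7 × 0.8502 = 14.20 V.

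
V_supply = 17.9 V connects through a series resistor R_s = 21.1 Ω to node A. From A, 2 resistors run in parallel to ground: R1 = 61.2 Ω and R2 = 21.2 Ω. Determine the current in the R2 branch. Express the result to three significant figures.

I ≈ 0.361 A

Parallel bank: R_p = 1/(1/61.2 + 1/21.2) = 15.75 Ω.
V_A by voltage divider: V_A = 17.9 × 15.75/(21.1 + 15.75) = 7.649 V.
Branch current I = V_A/R2 = 7.649/21.2 = 0.3608 A.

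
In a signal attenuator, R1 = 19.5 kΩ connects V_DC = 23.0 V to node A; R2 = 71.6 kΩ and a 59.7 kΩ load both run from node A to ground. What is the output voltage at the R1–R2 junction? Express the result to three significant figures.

First combine the lower leg with the load: R2 ‖ R_L = 32.56 kΩ.
Voltage divider with the loaded lower leg: V_out = 23.0 × 32.56/(19.5 + 32.56) = 23.0 × 0.6254 = 14.38 V.

V_out ≈ 14.4 V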